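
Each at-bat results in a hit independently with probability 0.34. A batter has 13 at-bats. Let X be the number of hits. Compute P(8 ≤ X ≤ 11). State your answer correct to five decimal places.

X ~ Binomial(13, 0.34); P(8 ≤ X ≤ 11) = Σ C(13,k) p^k (1−p)^(13−k) over k:
  k=8: C(13,8)·0.34^8·0.66^5 = 0.0287826
  k=9: C(13,9)·0.34^9·0.66^4 = 0.0082374
  k=10: C(13,10)·0.34^10·0.66^3 = 0.0016974
  k=11: C(13,11)·0.34^11·0.66^2 = 0.0002385
Total = 0.0389559

0.03896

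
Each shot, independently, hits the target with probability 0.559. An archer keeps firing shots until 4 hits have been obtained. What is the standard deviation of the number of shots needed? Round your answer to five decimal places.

2.37595

Y = total shots until the fourth success; negative binomial with r=4, p=0.559.
SD(Y) = √[r(1−p)/p²] = √(5.6451432) = 2.3759510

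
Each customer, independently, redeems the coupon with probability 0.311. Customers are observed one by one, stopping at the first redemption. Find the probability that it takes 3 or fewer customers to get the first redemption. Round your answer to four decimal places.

0.6729

Y = number of customers to the first success; geometric, p = 0.311.
P(Y ≤ 3) = 1 − (1−p)^3 = 1 − 0.327083 = 0.672917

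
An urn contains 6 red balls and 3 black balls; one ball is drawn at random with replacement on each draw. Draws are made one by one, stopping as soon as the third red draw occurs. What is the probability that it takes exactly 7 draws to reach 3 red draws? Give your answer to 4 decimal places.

Y = trial on which the third success occurs; negative binomial, r=3, p=0.666667.
P(Y=7) = C(6,2) · p^3 · (1−p)^4
= 15 · 0.2963 · 0.012346 = 0.054870

0.0549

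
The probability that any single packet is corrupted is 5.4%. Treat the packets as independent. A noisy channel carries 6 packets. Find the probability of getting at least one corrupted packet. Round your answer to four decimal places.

0.2833

P(at least one) = 1 − P(none) = 1 − (1 − 0.054)^6
= 1 − 0.716716 = 0.283284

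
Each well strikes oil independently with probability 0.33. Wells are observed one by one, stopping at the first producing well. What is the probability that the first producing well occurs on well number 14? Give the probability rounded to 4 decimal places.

Geometric (trials to first success), p = 0.33.
P(Y = 14) = (1−p)^13 · p = 0.0054824 · 0.33 = 0.001809

0.0018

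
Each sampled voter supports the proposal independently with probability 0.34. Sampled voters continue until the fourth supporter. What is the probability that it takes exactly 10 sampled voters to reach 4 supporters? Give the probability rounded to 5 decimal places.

Y = trial on which the fourth success occurs; negative binomial, r=4, p=0.34.
P(Y=10) = C(9,3) · p^4 · (1−p)^6
= 84 · 0.013363 · 0.082654 = 0.0927809

0.09278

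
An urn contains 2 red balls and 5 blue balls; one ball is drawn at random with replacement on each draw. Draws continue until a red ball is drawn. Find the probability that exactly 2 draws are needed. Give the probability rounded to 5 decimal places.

Geometric (trials to first success), p = 0.285714.
P(Y = 2) = (1−p)^1 · p = 0.71429 · 0.285714 = 0.2040816

0.20408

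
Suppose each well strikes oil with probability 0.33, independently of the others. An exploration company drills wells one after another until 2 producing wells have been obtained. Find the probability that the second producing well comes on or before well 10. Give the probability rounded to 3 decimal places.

0.892

Finishing within 10 wells ⇔ at least 2 successes in the first 10. With X ~ Binomial(10, 0.33), P(Y ≤ 10) = 1 − P(X ≤ 1).
  k=0: C(10,0)·0.33^0·0.67^10 = 0.01823
  k=1: C(10,1)·0.33^1·0.67^9 = 0.08978
1 − 0.10801 = 0.89199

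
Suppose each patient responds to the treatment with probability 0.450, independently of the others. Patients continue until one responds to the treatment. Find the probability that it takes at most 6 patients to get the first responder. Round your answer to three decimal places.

0.972

Y = number of patients to the first success; geometric, p = 0.45.
P(Y ≤ 6) = 1 − (1−p)^6 = 1 − 0.02768 = 0.97232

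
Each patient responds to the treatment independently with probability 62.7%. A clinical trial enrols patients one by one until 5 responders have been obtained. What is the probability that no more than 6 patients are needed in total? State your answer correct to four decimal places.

Finishing within 6 patients ⇔ at least 5 successes in the first 6. With X ~ Binomial(6, 0.627), P(Y ≤ 6) = 1 − P(X ≤ 4).
  k=0: C(6,0)·0.627^0·0.373^6 = 0.002693
  k=1: C(6,1)·0.627^1·0.373^5 = 0.027162
  k=2: C(6,2)·0.627^2·0.373^4 = 0.114146
  k=3: C(6,3)·0.627^3·0.373^3 = 0.255835
  k=4: C(6,4)·0.627^4·0.373^2 = 0.322537
1 − 0.722373 = 0.277627

0.2776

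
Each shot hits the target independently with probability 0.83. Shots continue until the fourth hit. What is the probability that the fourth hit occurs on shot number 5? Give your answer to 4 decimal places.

0.3227

Y = trial on which the fourth success occurs; negative binomial, r=4, p=0.83.
P(Y=5) = C(4,3) · p^4 · (1−p)^1
= 4 · 0.47458 · 0.17 = 0.322717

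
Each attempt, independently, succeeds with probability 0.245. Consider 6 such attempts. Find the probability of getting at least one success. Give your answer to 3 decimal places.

P(at least one) = 1 − P(none) = 1 − (1 − 0.245)^6
= 1 − 0.18522 = 0.81478

0.815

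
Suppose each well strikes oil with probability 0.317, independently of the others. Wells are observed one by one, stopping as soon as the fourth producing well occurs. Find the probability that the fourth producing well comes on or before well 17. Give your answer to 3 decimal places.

Finishing within 17 wells ⇔ at least 4 successes in the first 17. With X ~ Binomial(17, 0.317), P(Y ≤ 17) = 1 − P(X ≤ 3).
  k=0: C(17,0)·0.317^0·0.683^17 = 0.00153
  k=1: C(17,1)·0.317^1·0.683^16 = 0.01208
  k=2: C(17,2)·0.317^2·0.683^15 = 0.04487
  k=3: C(17,3)·0.317^3·0.683^14 = 0.10413
1 − 0.16262 = 0.83738

0.837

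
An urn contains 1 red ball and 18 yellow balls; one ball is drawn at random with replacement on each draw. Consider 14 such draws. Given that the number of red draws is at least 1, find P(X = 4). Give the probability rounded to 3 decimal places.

X ~ Binomial(14, 0.052632). Want P(X=4 | X≥1) = P(X=4) / P(X≥1).
P(X=4) = C(14,4)·0.052632^4·0.947368^10 = 0.00447
P(X≥1) = 1 − 0.46910 = 0.53090
Ratio = 0.00447 / 0.53090 = 0.00843

0.008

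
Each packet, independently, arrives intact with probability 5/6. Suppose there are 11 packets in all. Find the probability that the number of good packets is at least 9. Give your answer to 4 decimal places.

0.7268

X ~ Binomial(11, 0.833333); P(X ≥ 9) = Σ C(11,k) p^k (1−p)^(11−k) over k:
  k=9: C(11,9)·0.833333^9·0.166667^2 = 0.296094
  k=10: C(11,10)·0.833333^10·0.166667^1 = 0.296094
  k=11: C(11,11)·0.833333^11·0.166667^0 = 0.134588
Total = 0.726775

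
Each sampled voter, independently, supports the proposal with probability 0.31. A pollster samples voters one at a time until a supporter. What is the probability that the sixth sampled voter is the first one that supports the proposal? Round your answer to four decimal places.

0.0485

Geometric (trials to first success), p = 0.31.
P(Y = 6) = (1−p)^5 · p = 0.1564 · 0.31 = 0.048485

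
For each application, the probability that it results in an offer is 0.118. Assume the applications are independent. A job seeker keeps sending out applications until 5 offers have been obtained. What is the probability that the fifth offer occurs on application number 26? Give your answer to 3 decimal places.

0.021

Y = trial on which the fifth success occurs; negative binomial, r=5, p=0.118.
P(Y=26) = C(25,4) · p^5 · (1−p)^21
= 12650 · 2.2878e-05 · 0.071588 = 0.02072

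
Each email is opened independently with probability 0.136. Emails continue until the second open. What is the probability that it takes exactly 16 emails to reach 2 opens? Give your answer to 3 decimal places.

Y = trial on which the second success occurs; negative binomial, r=2, p=0.136.
P(Y=16) = C(15,1) · p^2 · (1−p)^14
= 15 · 0.018496 · 0.12918 = 0.03584

0.036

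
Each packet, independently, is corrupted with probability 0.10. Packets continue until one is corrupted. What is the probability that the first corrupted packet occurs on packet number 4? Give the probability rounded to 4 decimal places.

Geometric (trials to first success), p = 0.10.
P(Y = 4) = (1−p)^3 · p = 0.729 · 0.10 = 0.072900

0.0729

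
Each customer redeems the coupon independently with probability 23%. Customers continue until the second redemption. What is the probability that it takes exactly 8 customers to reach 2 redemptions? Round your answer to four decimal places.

Y = trial on which the second success occurs; negative binomial, r=2, p=0.23.
P(Y=8) = C(7,1) · p^2 · (1−p)^6
= 7 · 0.0529 · 0.20842 = 0.077179

0.0772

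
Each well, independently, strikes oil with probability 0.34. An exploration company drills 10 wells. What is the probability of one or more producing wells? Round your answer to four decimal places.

P(at least one) = 1 − P(none) = 1 − (1 − 0.34)^10
= 1 − 0.015683 = 0.984317

0.9843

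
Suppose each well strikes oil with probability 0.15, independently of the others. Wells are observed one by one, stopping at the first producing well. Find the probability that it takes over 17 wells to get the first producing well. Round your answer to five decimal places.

Y = number of wells to the first success; geometric, p = 0.15.
P(Y > 17) = P(first 17 all fail) = (1−p)^17 = 0.0631134

0.06311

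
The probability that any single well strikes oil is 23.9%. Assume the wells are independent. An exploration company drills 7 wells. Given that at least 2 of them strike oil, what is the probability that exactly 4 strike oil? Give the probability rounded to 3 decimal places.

0.095

X ~ Binomial(7, 0.239). Want P(X=4 | X≥2) = P(X=4) / P(X≥2).
P(X=4) = C(7,4)·0.239^4·0.761^3 = 0.05033
P(X≥2) = 1 − 0.14781 − 0.32494 = 0.52725
Ratio = 0.05033 / 0.52725 = 0.09545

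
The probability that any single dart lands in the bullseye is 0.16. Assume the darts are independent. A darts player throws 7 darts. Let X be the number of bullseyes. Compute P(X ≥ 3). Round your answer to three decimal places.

0.087

X ~ Binomial(7, 0.16); P(X ≥ 3) = Σ C(7,k) p^k (1−p)^(7−k) over k:
  k=3: C(7,3)·0.16^3·0.84^4 = 0.07137
  k=4: C(7,4)·0.16^4·0.84^3 = 0.01360
  k=5: C(7,5)·0.16^5·0.84^2 = 0.00155
  k=6: C(7,6)·0.16^6·0.84^1 = 0.00010
  k=7: C(7,7)·0.16^7·0.84^0 = 0.00000
Total = 0.08663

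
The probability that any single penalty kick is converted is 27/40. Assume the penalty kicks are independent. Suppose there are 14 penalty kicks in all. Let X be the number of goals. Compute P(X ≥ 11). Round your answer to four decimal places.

X ~ Binomial(14, 0.675); P(X ≥ 11) = Σ C(14,k) p^k (1−p)^(14−k) over k:
  k=11: C(14,11)·0.675^11·0.325^3 = 0.165612
  k=12: C(14,12)·0.675^12·0.325^2 = 0.085991
  k=13: C(14,13)·0.675^13·0.325^1 = 0.027476
  k=14: C(14,14)·0.675^14·0.325^0 = 0.004076
Total = 0.283156

0.2832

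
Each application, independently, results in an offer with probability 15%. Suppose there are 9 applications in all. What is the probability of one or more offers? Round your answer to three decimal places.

P(at least one) = 1 − P(none) = 1 − (1 − 0.15)^9
= 1 − 0.23162 = 0.76838

0.768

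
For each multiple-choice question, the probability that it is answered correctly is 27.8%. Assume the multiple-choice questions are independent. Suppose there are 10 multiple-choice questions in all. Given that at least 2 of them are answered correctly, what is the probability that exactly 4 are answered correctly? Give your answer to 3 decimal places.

X ~ Binomial(10, 0.278). Want P(X=4 | X≥2) = P(X=4) / P(X≥2).
P(X=4) = C(10,4)·0.278^4·0.722^6 = 0.17767
P(X≥2) = 1 − 0.03849 − 0.14821 = 0.81330
Ratio = 0.17767 / 0.81330 = 0.21846

0.218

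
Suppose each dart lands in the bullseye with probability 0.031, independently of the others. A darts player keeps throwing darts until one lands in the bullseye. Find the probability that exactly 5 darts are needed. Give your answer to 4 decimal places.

0.0273

Geometric (trials to first success), p = 0.031.
P(Y = 5) = (1−p)^4 · p = 0.88165 · 0.031 = 0.027331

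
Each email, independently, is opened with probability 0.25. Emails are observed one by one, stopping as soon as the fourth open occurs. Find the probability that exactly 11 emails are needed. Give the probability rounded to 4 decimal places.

Y = trial on which the fourth success occurs; negative binomial, r=4, p=0.25.
P(Y=11) = C(10,3) · p^4 · (1−p)^7
= 120 · 0.0039062 · 0.13348 = 0.062571

0.0626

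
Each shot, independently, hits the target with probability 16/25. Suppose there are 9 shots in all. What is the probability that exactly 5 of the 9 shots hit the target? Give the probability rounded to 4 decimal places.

0.2272

X ~ Binomial(n=9, p=0.64).
P(X=5) = C(9,5) · p^5 · (1−p)^4
= 126 · 0.10737 · 0.016796 = 0.227238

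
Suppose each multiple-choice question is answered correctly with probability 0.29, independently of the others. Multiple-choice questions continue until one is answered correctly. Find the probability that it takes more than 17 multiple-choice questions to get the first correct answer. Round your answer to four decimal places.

0.0030

Y = number of multiple-choice questions to the first success; geometric, p = 0.29.
P(Y > 17) = P(first 17 all fail) = (1−p)^17 = 0.002961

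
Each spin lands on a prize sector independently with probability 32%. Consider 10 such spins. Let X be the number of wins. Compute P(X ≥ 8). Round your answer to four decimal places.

X ~ Binomial(10, 0.32); P(X ≥ 8) = Σ C(10,k) p^k (1−p)^(10−k) over k:
  k=8: C(10,8)·0.32^8·0.68^2 = 0.002288
  k=9: C(10,9)·0.32^9·0.68^1 = 0.000239
  k=10: C(10,10)·0.32^10·0.68^0 = 0.000011
Total = 0.002538

0.0025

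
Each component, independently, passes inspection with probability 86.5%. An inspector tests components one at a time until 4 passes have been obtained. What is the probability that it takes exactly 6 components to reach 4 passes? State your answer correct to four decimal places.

0.1020

Y = trial on which the fourth success occurs; negative binomial, r=4, p=0.865.
P(Y=6) = C(5,3) · p^4 · (1−p)^2
= 10 · 0.55984 · 0.018225 = 0.102031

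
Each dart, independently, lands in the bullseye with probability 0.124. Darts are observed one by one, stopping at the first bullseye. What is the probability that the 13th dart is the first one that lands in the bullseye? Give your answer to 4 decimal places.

Geometric (trials to first success), p = 0.124.
P(Y = 13) = (1−p)^12 · p = 0.2042 · 0.124 = 0.025320

0.0253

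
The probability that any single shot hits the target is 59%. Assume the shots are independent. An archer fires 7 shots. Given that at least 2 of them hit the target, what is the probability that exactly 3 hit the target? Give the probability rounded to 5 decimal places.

0.20760

X ~ Binomial(7, 0.59). Want P(X=3 | X≥2) = P(X=3) / P(X≥2).
P(X=3) = C(7,3)·0.59^3·0.41^4 = 0.2031232
P(X≥2) = 1 − 0.0019475 − 0.0196179 = 0.9784345
Ratio = 0.2031232 / 0.9784345 = 0.2076002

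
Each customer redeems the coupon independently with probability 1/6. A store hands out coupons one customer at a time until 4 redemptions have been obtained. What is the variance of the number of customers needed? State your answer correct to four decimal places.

120.0000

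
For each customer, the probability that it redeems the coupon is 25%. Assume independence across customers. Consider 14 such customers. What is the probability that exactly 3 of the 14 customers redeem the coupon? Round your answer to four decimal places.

0.2402

X ~ Binomial(n=14, p=0.25).
P(X=3) = C(14,3) · p^3 · (1−p)^11
= 364 · 0.015625 · 0.042235 = 0.240212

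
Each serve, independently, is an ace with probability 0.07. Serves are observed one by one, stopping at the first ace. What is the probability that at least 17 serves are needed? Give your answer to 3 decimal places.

0.313

Y = number of serves to the first success; geometric, p = 0.07.
P(Y > 16) = P(first 16 all fail) = (1−p)^16 = 0.31313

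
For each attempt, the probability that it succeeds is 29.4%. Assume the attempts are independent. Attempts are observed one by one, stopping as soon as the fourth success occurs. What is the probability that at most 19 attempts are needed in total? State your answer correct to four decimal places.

Finishing within 19 attempts ⇔ at least 4 successes in the first 19. With X ~ Binomial(19, 0.294), P(Y ≤ 19) = 1 − P(X ≤ 3).
  k=0: C(19,0)·0.294^0·0.706^19 = 0.001341
  k=1: C(19,1)·0.294^1·0.706^18 = 0.010607
  k=2: C(19,2)·0.294^2·0.706^17 = 0.039753
  k=3: C(19,3)·0.294^3·0.706^16 = 0.093808
1 − 0.145509 = 0.854491

0.8545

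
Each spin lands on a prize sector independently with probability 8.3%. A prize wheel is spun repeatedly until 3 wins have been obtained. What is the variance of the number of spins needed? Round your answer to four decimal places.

399.3323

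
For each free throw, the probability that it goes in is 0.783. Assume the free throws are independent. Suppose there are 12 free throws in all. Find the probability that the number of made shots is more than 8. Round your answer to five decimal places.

0.74761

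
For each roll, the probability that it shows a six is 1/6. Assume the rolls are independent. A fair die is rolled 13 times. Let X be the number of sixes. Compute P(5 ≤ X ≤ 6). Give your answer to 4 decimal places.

X ~ Binomial(13, 0.166667); P(5 ≤ X ≤ 6) = Σ C(13,k) p^k (1−p)^(13−k) over k:
  k=5: C(13,5)·0.166667^5·0.833333^8 = 0.038492
  k=6: C(13,6)·0.166667^6·0.833333^7 = 0.010265
Total = 0.048757

0.0488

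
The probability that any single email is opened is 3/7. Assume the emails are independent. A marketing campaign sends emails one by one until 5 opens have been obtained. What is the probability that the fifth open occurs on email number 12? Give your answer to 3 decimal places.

0.095

Y = trial on which the fifth success occurs; negative binomial, r=5, p=0.428571.
P(Y=12) = C(11,4) · p^5 · (1−p)^7
= 330 · 0.014458 · 0.019895 = 0.09492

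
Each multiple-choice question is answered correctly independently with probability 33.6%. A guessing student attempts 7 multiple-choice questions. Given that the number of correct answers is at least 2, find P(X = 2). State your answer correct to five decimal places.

X ~ Binomial(7, 0.336). Want P(X=2 | X≥2) = P(X=2) / P(X≥2).
P(X=2) = C(7,2)·0.336^2·0.664^5 = 0.3060119
P(X≥2) = 1 − 0.0569084 − 0.2015792 = 0.7415123
Ratio = 0.3060119 / 0.7415123 = 0.4126861

0.41269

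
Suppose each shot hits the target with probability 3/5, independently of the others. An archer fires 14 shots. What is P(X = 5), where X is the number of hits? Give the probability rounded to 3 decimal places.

0.041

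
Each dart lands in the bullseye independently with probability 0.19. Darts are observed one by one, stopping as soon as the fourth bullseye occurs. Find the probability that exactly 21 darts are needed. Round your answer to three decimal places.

0.041

Y = trial on which the fourth success occurs; negative binomial, r=4, p=0.19.
P(Y=21) = C(20,3) · p^4 · (1−p)^17
= 1140 · 0.0013032 · 0.027813 = 0.04132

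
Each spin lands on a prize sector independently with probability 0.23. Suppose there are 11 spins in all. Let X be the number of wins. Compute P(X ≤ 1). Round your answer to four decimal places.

X ~ Binomial(11, 0.23); P(X ≤ 1) = Σ C(11,k) p^k (1−p)^(11−k) over k:
  k=0: C(11,0)·0.23^0·0.77^11 = 0.056415
  k=1: C(11,1)·0.23^1·0.77^10 = 0.185365
Total = 0.241780

0.2418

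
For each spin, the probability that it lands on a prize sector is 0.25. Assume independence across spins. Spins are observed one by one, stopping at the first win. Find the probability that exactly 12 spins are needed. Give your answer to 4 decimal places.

Geometric (trials to first success), p = 0.25.
P(Y = 12) = (1−p)^11 · p = 0.042235 · 0.25 = 0.010559

0.0106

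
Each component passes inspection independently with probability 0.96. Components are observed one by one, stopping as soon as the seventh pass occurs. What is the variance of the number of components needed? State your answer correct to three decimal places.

0.304

Y = total components until the seventh success; negative binomial with r=7, p=0.96.
Var(Y) = r(1−p)/p² = 7·0.04 / 0.96² = 0.30382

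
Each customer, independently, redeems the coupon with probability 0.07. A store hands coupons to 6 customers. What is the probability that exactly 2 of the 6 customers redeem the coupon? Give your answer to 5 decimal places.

X ~ Binomial(n=6, p=0.07).
P(X=2) = C(6,2) · p^2 · (1−p)^4
= 15 · 0.0049 · 0.74805 = 0.0549818

0.05498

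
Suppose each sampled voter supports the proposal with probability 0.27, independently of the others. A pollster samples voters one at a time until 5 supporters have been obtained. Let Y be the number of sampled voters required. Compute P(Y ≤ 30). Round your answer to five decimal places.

Finishing within 30 sampled voters ⇔ at least 5 successes in the first 30. With X ~ Binomial(30, 0.27), P(Y ≤ 30) = 1 − P(X ≤ 4).
  k=0: C(30,0)·0.27^0·0.73^30 = 0.0000794
  k=1: C(30,1)·0.27^1·0.73^29 = 0.0008807
  k=2: C(30,2)·0.27^2·0.73^28 = 0.0047234
  k=3: C(30,3)·0.27^3·0.73^27 = 0.0163055
  k=4: C(30,4)·0.27^4·0.73^26 = 0.0407079
1 − 0.0626970 = 0.9373030

0.93730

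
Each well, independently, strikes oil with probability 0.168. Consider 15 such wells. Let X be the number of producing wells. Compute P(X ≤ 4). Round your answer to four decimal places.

X ~ Binomial(15, 0.168); P(X ≤ 4) = Σ C(15,k) p^k (1−p)^(15−k) over k:
  k=0: C(15,0)·0.168^0·0.832^15 = 0.063365
  k=1: C(15,1)·0.168^1·0.832^14 = 0.191923
  k=2: C(15,2)·0.168^2·0.832^13 = 0.271276
  k=3: C(15,3)·0.168^3·0.832^12 = 0.237366
  k=4: C(15,4)·0.168^4·0.832^11 = 0.143789
Total = 0.907720

0.9077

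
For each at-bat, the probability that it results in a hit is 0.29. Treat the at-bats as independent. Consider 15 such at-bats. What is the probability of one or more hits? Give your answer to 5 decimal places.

P(at least one) = 1 − P(none) = 1 − (1 − 0.29)^15
= 1 − 0.0058732 = 0.9941268

0.99413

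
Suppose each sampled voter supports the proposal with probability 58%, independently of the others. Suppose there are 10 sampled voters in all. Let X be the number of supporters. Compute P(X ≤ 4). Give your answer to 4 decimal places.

X ~ Binomial(10, 0.58); P(X ≤ 4) = Σ C(10,k) p^k (1−p)^(10−k) over k:
  k=0: C(10,0)·0.58^0·0.42^10 = 0.000171
  k=1: C(10,1)·0.58^1·0.42^9 = 0.002359
  k=2: C(10,2)·0.58^2·0.42^8 = 0.014658
  k=3: C(10,3)·0.58^3·0.42^7 = 0.053977
  k=4: C(10,4)·0.58^4·0.42^6 = 0.130445
Total = 0.201609

0.2016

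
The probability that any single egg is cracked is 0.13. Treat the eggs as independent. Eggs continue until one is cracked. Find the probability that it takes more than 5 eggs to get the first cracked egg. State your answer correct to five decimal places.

0.49842

Y = number of eggs to the first success; geometric, p = 0.13.
P(Y > 5) = P(first 5 all fail) = (1−p)^5 = 0.4984209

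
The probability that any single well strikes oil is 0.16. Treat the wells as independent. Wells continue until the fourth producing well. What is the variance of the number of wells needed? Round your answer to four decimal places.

Y = total wells until the fourth success; negative binomial with r=4, p=0.16.
Var(Y) = r(1−p)/p² = 4·0.84 / 0.16² = 131.250000

131.2500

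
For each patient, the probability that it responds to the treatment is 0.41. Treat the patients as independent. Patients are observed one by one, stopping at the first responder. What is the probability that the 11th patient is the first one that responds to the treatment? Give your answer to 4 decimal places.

Geometric (trials to first success), p = 0.41.
P(Y = 11) = (1−p)^10 · p = 0.0051112 · 0.41 = 0.002096

0.0021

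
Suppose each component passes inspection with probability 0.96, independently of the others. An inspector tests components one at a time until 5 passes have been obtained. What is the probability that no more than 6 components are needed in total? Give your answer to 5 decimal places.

0.97845

Finishing within 6 components ⇔ at least 5 successes in the first 6. With X ~ Binomial(6, 0.96), P(Y ≤ 6) = 1 − P(X ≤ 4).
  k=0: C(6,0)·0.96^0·0.04^6 = 0.0000000
  k=1: C(6,1)·0.96^1·0.04^5 = 0.0000006
  k=2: C(6,2)·0.96^2·0.04^4 = 0.0000354
  k=3: C(6,3)·0.96^3·0.04^3 = 0.0011325
  k=4: C(6,4)·0.96^4·0.04^2 = 0.0203843
1 − 0.0215528 = 0.9784472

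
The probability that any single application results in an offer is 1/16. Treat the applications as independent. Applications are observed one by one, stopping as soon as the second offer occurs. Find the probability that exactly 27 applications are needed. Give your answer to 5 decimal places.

Y = trial on which the second success occurs; negative binomial, r=2, p=0.0625.
P(Y=27) = C(26,1) · p^2 · (1−p)^25
= 26 · 0.0039062 · 0.1992 = 0.0202309

0.02023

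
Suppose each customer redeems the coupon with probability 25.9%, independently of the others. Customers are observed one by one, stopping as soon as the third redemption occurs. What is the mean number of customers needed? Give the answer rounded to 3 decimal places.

11.583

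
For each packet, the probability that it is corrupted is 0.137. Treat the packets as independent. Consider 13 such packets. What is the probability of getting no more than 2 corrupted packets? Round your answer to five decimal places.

X ~ Binomial(13, 0.137); P(X ≤ 2) = Σ C(13,k) p^k (1−p)^(13−k) over k:
  k=0: C(13,0)·0.137^0·0.863^13 = 0.1472788
  k=1: C(13,1)·0.137^1·0.863^12 = 0.3039439
  k=2: C(13,2)·0.137^2·0.863^11 = 0.2895039
Total = 0.7407267

0.74073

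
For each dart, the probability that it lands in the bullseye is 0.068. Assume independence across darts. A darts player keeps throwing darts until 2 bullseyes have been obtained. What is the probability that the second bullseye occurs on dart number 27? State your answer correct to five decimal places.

Y = trial on which the second success occurs; negative binomial, r=2, p=0.068.
P(Y=27) = C(26,1) · p^2 · (1−p)^25
= 26 · 0.004624 · 0.17195 = 0.0206723

0.02067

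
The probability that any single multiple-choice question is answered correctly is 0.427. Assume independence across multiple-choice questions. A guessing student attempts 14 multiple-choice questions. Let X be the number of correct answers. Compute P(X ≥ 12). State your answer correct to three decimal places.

0.001

X ~ Binomial(14, 0.427); P(X ≥ 12) = Σ C(14,k) p^k (1−p)^(14−k) over k:
  k=12: C(14,12)·0.427^12·0.573^2 = 0.00110
  k=13: C(14,13)·0.427^13·0.573^1 = 0.00013
  k=14: C(14,14)·0.427^14·0.573^0 = 0.00001
Total = 0.00123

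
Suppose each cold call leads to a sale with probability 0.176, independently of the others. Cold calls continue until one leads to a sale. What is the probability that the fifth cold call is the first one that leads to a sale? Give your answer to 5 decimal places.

0.08114

Geometric (trials to first success), p = 0.176.
P(Y = 5) = (1−p)^4 · p = 0.46101 · 0.176 = 0.0811375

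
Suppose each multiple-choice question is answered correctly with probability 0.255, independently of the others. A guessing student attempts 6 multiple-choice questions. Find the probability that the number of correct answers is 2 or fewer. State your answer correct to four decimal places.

0.8226

X ~ Binomial(6, 0.255); P(X ≤ 2) = Σ C(6,k) p^k (1−p)^(6−k) over k:
  k=0: C(6,0)·0.255^0·0.745^6 = 0.170977
  k=1: C(6,1)·0.255^1·0.745^5 = 0.351134
  k=2: C(6,2)·0.255^2·0.745^4 = 0.300467
Total = 0.822578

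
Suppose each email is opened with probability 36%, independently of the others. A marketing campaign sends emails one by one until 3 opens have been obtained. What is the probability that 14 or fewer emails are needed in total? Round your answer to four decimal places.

Finishing within 14 emails ⇔ at least 3 successes in the first 14. With X ~ Binomial(14, 0.36), P(Y ≤ 14) = 1 − P(X ≤ 2).
  k=0: C(14,0)·0.36^0·0.64^14 = 0.001934
  k=1: C(14,1)·0.36^1·0.64^13 = 0.015232
  k=2: C(14,2)·0.36^2·0.64^12 = 0.055694
1 − 0.072860 = 0.927140

0.9271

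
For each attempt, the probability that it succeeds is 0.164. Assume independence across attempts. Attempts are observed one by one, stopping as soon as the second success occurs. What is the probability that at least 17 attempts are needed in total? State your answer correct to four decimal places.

Needing more than 16 attempts ⇔ fewer than 2 successes in the first 16. With X ~ Binomial(16, 0.164), P(Y > 16) = P(X ≤ 1).
  k=0: C(16,0)·0.164^0·0.836^16 = 0.056925
  k=1: C(16,1)·0.164^1·0.836^15 = 0.178673
P(X ≤ 1) = 0.235597

0.2356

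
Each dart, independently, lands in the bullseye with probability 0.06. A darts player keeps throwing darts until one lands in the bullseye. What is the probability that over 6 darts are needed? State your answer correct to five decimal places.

0.68987

Y = number of darts to the first success; geometric, p = 0.06.
P(Y > 6) = P(first 6 all fail) = (1−p)^6 = 0.6898698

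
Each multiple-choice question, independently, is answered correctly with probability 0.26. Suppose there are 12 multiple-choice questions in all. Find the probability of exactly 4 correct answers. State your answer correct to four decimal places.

0.2034

X ~ Binomial(n=12, p=0.26).
P(X=4) = C(12,4) · p^4 · (1−p)^8
= 495 · 0.0045698 · 0.089919 = 0.203401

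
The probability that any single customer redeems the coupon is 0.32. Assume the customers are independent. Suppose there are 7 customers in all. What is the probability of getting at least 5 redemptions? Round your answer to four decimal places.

X ~ Binomial(7, 0.32); P(X ≥ 5) = Σ C(7,k) p^k (1−p)^(7−k) over k:
  k=5: C(7,5)·0.32^5·0.68^2 = 0.032583
  k=6: C(7,6)·0.32^6·0.68^1 = 0.005111
  k=7: C(7,7)·0.32^7·0.68^0 = 0.000344
Total = 0.038037

0.0380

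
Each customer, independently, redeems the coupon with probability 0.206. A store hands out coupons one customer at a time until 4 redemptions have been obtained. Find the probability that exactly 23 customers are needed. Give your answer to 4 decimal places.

Y = trial on which the fourth success occurs; negative binomial, r=4, p=0.206.
P(Y=23) = C(22,3) · p^4 · (1−p)^19
= 1540 · 0.0018008 · 0.012491 = 0.034640

0.0346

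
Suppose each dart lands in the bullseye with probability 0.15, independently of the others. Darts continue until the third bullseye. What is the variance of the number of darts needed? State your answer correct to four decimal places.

113.3333

Y = total darts until the third success; negative binomial with r=3, p=0.15.
Var(Y) = r(1−p)/p² = 3·0.85 / 0.15² = 113.333333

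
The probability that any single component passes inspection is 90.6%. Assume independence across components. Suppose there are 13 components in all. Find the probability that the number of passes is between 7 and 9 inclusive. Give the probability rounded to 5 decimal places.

0.02784

X ~ Binomial(13, 0.906); P(7 ≤ X ≤ 9) = Σ C(13,k) p^k (1−p)^(13−k) over k:
  k=7: C(13,7)·0.906^7·0.094^6 = 0.0005932
  k=8: C(13,8)·0.906^8·0.094^5 = 0.0042879
  k=9: C(13,9)·0.906^9·0.094^4 = 0.0229600
Total = 0.0278410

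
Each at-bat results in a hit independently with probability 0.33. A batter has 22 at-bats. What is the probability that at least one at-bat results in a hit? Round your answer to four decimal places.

0.9999

P(at least one) = 1 − P(none) = 1 − (1 − 0.33)^22
= 1 − 0.000149 = 0.999851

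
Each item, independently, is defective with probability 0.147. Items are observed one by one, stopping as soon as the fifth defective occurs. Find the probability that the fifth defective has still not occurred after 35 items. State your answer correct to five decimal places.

Needing more than 35 items ⇔ fewer than 5 successes in the first 35. With X ~ Binomial(35, 0.147), P(Y > 35) = P(X ≤ 4).
  k=0: C(35,0)·0.147^0·0.853^35 = 0.0038302
  k=1: C(35,1)·0.147^1·0.853^34 = 0.0231022
  k=2: C(35,2)·0.147^2·0.853^33 = 0.0676815
  k=3: C(35,3)·0.147^3·0.853^32 = 0.1283012
  k=4: C(35,4)·0.147^4·0.853^31 = 0.1768842
P(X ≤ 4) = 0.3997991

0.39980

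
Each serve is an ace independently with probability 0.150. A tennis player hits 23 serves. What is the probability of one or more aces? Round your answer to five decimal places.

P(at least one) = 1 − P(none) = 1 − (1 − 0.15)^23
= 1 − 0.0238032 = 0.9761968

0.97620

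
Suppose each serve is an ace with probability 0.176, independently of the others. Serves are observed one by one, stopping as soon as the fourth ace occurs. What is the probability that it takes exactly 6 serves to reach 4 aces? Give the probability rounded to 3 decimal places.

Y = trial on which the fourth success occurs; negative binomial, r=4, p=0.176.
P(Y=6) = C(5,3) · p^4 · (1−p)^2
= 10 · 0.00095951 · 0.67898 = 0.00651

0.007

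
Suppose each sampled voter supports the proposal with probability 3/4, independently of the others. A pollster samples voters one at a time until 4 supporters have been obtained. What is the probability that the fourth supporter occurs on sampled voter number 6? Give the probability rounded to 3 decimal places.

Y = trial on which the fourth success occurs; negative binomial, r=4, p=0.75.
P(Y=6) = C(5,3) · p^4 · (1−p)^2
= 10 · 0.31641 · 0.0625 = 0.19775

0.198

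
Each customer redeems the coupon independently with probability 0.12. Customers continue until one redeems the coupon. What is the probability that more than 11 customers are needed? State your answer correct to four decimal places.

0.2451

Y = number of customers to the first success; geometric, p = 0.12.
P(Y > 11) = P(first 11 all fail) = (1−p)^11 = 0.245081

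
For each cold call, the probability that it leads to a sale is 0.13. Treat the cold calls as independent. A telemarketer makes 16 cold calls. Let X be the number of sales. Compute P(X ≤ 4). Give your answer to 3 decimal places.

X ~ Binomial(16, 0.13); P(X ≤ 4) = Σ C(16,k) p^k (1−p)^(16−k) over k:
  k=0: C(16,0)·0.13^0·0.87^16 = 0.10772
  k=1: C(16,1)·0.13^1·0.87^15 = 0.25754
  k=2: C(16,2)·0.13^2·0.87^14 = 0.28863
  k=3: C(16,3)·0.13^3·0.87^13 = 0.20127
  k=4: C(16,4)·0.13^4·0.87^12 = 0.09774
Total = 0.95290

0.953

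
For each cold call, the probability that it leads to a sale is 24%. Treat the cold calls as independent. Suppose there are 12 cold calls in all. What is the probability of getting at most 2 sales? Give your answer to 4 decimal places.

X ~ Binomial(12, 0.24); P(X ≤ 2) = Σ C(12,k) p^k (1−p)^(12−k) over k:
  k=0: C(12,0)·0.24^0·0.76^12 = 0.037133
  k=1: C(12,1)·0.24^1·0.76^11 = 0.140716
  k=2: C(12,2)·0.24^2·0.76^10 = 0.244401
Total = 0.422249

0.4222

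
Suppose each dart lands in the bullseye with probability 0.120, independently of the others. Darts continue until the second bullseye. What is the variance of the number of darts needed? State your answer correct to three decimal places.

Y = total darts until the second success; negative binomial with r=2, p=0.12.
Var(Y) = r(1−p)/p² = 2·0.88 / 0.12² = 122.22222

122.222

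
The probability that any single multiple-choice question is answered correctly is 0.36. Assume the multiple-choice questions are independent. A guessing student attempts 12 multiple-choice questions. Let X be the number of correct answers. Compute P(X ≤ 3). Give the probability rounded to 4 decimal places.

X ~ Binomial(12, 0.36); P(X ≤ 3) = Σ C(12,k) p^k (1−p)^(12−k) over k:
  k=0: C(12,0)·0.36^0·0.64^12 = 0.004722
  k=1: C(12,1)·0.36^1·0.64^11 = 0.031876
  k=2: C(12,2)·0.36^2·0.64^10 = 0.098616
  k=3: C(12,3)·0.36^3·0.64^9 = 0.184906
Total = 0.320120

0.3201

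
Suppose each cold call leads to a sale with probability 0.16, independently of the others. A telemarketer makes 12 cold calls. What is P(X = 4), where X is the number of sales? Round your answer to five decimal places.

0.08041

X ~ Binomial(n=12, p=0.16).
P(X=4) = C(12,4) · p^4 · (1−p)^8
= 495 · 0.00065536 · 0.24788 = 0.0804117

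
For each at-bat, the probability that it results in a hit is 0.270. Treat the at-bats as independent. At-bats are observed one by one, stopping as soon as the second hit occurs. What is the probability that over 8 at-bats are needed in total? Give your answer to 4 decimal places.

Needing more than 8 at-bats ⇔ fewer than 2 successes in the first 8. With X ~ Binomial(8, 0.27), P(Y > 8) = P(X ≤ 1).
  k=0: C(8,0)·0.27^0·0.73^8 = 0.080646
  k=1: C(8,1)·0.27^1·0.73^7 = 0.238624
P(X ≤ 1) = 0.319270

0.3193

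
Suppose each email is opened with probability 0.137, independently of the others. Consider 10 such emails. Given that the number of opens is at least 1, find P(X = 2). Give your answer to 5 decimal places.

0.33711

X ~ Binomial(10, 0.137). Want P(X=2 | X≥1) = P(X=2) / P(X≥1).
P(X=2) = C(10,2)·0.137^2·0.863^8 = 0.2598603
P(X≥1) = 1 − 0.2291437 = 0.7708563
Ratio = 0.2598603 / 0.7708563 = 0.3371061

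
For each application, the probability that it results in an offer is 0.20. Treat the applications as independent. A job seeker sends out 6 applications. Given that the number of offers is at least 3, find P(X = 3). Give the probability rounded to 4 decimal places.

0.8285

X ~ Binomial(6, 0.20). Want P(X=3 | X≥3) = P(X=3) / P(X≥3).
P(X=3) = C(6,3)·0.20^3·0.80^3 = 0.081920
P(X≥3) = 1 − 0.262144 − 0.393216 − 0.245760 = 0.098880
Ratio = 0.081920 / 0.098880 = 0.828479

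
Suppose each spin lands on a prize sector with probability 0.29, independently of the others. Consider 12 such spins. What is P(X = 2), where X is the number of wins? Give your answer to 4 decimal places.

0.1807

X ~ Binomial(n=12, p=0.29).
P(X=2) = C(12,2) · p^2 · (1−p)^10
= 66 · 0.0841 · 0.032552 = 0.180686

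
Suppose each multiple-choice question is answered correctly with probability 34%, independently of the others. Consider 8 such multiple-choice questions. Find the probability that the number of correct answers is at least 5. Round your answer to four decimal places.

0.0949

X ~ Binomial(8, 0.34); P(X ≥ 5) = Σ C(8,k) p^k (1−p)^(8−k) over k:
  k=5: C(8,5)·0.34^5·0.66^3 = 0.073150
  k=6: C(8,6)·0.34^6·0.66^2 = 0.018842
  k=7: C(8,7)·0.34^7·0.66^1 = 0.002773
  k=8: C(8,8)·0.34^8·0.66^0 = 0.000179
Total = 0.094943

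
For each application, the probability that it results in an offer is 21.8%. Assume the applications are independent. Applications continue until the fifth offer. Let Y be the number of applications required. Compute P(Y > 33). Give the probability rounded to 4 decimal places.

Needing more than 33 applications ⇔ fewer than 5 successes in the first 33. With X ~ Binomial(33, 0.218), P(Y > 33) = P(X ≤ 4).
  k=0: C(33,0)·0.218^0·0.782^33 = 0.000299
  k=1: C(33,1)·0.218^1·0.782^32 = 0.002752
  k=2: C(33,2)·0.218^2·0.782^31 = 0.012273
  k=3: C(33,3)·0.218^3·0.782^30 = 0.035355
  k=4: C(33,4)·0.218^4·0.782^29 = 0.073919
P(X ≤ 4) = 0.124598

0.1246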